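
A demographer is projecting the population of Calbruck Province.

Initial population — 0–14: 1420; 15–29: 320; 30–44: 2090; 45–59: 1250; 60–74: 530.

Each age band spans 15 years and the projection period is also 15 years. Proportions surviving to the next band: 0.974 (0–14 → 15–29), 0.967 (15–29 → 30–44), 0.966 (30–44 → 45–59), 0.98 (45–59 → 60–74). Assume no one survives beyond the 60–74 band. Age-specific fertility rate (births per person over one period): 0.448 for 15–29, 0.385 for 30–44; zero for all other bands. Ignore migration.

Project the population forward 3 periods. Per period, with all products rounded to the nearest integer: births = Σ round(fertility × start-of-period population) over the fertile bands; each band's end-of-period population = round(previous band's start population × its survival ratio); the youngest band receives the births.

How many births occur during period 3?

Let group 1 be 0–14 through group 5 = 60–74.
[period 1]
Births: 320 × 0.448 = 143  |  2090 × 0.385 = 805 ⇒ total 948
Group 2: 1420 × 0.974 = 1383
Group 3: 320 × 0.967 = 309
Group 4: 2090 × 0.966 = 2019
Group 5: 1250 × 0.98 = 1225
Giving 948 / 1383 / 309 / 2019 / 1225.
[period 2]
Births: 1383 × 0.448 = 620  |  309 × 0.385 = 119 ⇒ total 739
Group 2: 948 × 0.974 = 923
Group 3: 1383 × 0.967 = 1337
Group 4: 309 × 0.966 = 298
Group 5: 2019 × 0.98 = 1979
Giving 739 / 923 / 1337 / 298 / 1979.
[period 3]
Births: 923 × 0.448 = 414  |  1337 × 0.385 = 515 ⇒ total 929
Group 2: 739 × 0.974 = 720
Group 3: 923 × 0.967 = 893
Group 4: 1337 × 0.966 = 1292
Group 5: 298 × 0.98 = 292
Giving 929 / 720 / 893 / 1292 / 292.

929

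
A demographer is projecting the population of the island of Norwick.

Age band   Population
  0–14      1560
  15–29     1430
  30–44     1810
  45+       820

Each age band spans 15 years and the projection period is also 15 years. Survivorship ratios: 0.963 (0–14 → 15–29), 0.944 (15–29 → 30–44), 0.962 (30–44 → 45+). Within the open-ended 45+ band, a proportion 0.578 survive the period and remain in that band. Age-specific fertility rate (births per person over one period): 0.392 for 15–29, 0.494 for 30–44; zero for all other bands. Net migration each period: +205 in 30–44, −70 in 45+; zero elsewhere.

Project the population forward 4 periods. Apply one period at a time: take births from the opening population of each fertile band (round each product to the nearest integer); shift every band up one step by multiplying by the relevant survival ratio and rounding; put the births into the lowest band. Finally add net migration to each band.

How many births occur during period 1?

1455

Let group 1 be 0–14 through group 4 = 45+.
[period 1]
Births: 1430 × 0.392 = 561 ; 1810 × 0.494 = 894 — total 1455
Group 2: 1560 × 0.963 = 1502
Group 3: 1430 × 0.944 = 1350
Group 4: 1810 × 0.962 + 820 × 0.578 = 1741 + 474 = 2215
Net migration: Group 3 + 205 → 1555; Group 4 − 70 → 2145
Population now: 0–14=1455, 15–29=1502, 30–44=1555, 45+=2145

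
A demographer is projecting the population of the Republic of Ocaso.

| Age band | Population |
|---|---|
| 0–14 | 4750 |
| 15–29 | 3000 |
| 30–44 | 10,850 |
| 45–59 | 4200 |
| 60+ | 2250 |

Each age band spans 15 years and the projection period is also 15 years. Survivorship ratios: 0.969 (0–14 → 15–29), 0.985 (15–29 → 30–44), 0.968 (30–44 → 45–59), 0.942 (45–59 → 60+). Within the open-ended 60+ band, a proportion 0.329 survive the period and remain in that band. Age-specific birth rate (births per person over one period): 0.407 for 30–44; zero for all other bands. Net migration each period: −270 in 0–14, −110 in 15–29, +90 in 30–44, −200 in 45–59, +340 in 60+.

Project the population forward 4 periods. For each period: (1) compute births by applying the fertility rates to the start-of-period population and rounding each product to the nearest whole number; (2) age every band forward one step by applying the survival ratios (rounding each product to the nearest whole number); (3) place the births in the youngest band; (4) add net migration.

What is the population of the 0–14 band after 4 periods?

Numbering the bands 1..5 from youngest to oldest:
Period 1:
Births: 10850 * 0.407 = 4416
Band 2: 4750 * 0.969 = 4603
Band 3: 3000 * 0.985 = 2955
Band 4: 10850 * 0.968 = 10503
Band 5: 4200 * 0.942 + 2250 * 0.329 = 3956 + 740 = 4696
Net migration: Band 1 − 270 → 4146; Band 2 − 110 → 4493; Band 3 + 90 → 3045; Band 4 − 200 → 10303; Band 5 + 340 → 5036
End of period: [4146, 4493, 3045, 10303, 5036]
Period 2:
Births: 3045 * 0.407 = 1239
Band 2: 4146 * 0.969 = 4017
Band 3: 4493 * 0.985 = 4426
Band 4: 3045 * 0.968 = 2948
Band 5: 10303 * 0.942 + 5036 * 0.329 = 9705 + 1657 = 11362
Net migration: Band 1 − 270 → 969; Band 2 − 110 → 3907; Band 3 + 90 → 4516; Band 4 − 200 → 2748; Band 5 + 340 → 11702
End of period: [969, 3907, 4516, 2748, 11702]
Period 3:
Births: 4516 * 0.407 = 1838
Band 2: 969 * 0.969 = 939
Band 3: 3907 * 0.985 = 3848
Band 4: 4516 * 0.968 = 4371
Band 5: 2748 * 0.942 + 11702 * 0.329 = 2589 + 3850 = 6439
Net migration: Band 1 − 270 → 1568; Band 2 − 110 → 829; Band 3 + 90 → 3938; Band 4 − 200 → 4171; Band 5 + 340 → 6779
End of period: [1568, 829, 3938, 4171, 6779]
Period 4:
Births: 3938 * 0.407 = 1603
Band 2: 1568 * 0.969 = 1519
Band 3: 829 * 0.985 = 817
Band 4: 3938 * 0.968 = 3812
Band 5: 4171 * 0.942 + 6779 * 0.329 = 3929 + 2230 = 6159
Net migration: Band 1 − 270 → 1333; Band 2 − 110 → 1409; Band 3 + 90 → 907; Band 4 − 200 → 3612; Band 5 + 340 → 6499
End of period: [1333, 1409, 907, 3612, 6499]

1333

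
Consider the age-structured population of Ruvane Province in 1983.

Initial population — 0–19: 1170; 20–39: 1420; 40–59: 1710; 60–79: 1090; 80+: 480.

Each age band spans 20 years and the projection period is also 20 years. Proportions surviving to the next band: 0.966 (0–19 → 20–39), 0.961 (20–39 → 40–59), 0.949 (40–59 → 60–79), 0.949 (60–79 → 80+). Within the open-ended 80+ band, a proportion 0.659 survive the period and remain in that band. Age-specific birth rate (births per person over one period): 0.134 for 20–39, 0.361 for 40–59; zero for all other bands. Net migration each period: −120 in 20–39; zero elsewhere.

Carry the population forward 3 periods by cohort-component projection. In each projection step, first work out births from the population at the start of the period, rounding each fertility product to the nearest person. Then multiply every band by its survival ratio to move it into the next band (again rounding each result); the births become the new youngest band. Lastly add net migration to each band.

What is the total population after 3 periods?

After projecting period 1:
Births: 1420 * 0.134 = 190 ; 1710 * 0.361 = 617 → 807
20–39: 1170 * 0.966 = 1130
40–59: 1420 * 0.961 = 1365
60–79: 1710 * 0.949 = 1623
80+: 1090 * 0.949 + 480 * 0.659 = 1034 + 316 = 1350
Net migration: 20–39 − 120 → 1010
→ [807, 1010, 1365, 1623, 1350]
After projecting period 2:
Births: 1010 * 0.134 = 135 ; 1365 * 0.361 = 493 → 628
20–39: 807 * 0.966 = 780
40–59: 1010 * 0.961 = 971
60–79: 1365 * 0.949 = 1295
80+: 1623 * 0.949 + 1350 * 0.659 = 1540 + 890 = 2430
Net migration: 20–39 − 120 → 660
→ [628, 660, 971, 1295, 2430]
After projecting period 3:
Births: 660 * 0.134 = 88 ; 971 * 0.361 = 351 → 439
20–39: 628 * 0.966 = 607
40–59: 660 * 0.961 = 634
60–79: 971 * 0.949 = 921
80+: 1295 * 0.949 + 2430 * 0.659 = 1229 + 1601 = 2830
Net migration: 20–39 − 120 → 487
→ [439, 487, 634, 921, 2830]
Total after period 3: 439 + 487 + 634 + 921 + 2830 = 5311

5311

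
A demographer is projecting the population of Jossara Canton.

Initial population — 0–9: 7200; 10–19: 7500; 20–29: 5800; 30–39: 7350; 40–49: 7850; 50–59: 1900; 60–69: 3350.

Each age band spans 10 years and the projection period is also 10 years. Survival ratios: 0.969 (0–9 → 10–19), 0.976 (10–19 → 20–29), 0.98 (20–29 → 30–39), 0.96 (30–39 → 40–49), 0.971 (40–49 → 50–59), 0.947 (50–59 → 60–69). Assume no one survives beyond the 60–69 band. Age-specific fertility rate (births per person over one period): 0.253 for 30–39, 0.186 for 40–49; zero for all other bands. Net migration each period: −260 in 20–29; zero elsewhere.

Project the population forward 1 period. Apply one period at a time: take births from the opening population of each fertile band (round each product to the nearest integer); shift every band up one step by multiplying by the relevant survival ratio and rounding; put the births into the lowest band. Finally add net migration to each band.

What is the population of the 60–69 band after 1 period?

1799

Call the groups 1 to 7, youngest first.
Period 1:
Births: 7350 × 0.253 = 1860  |  7850 × 0.186 = 1460 ⇒ total 3320
Group 2: 7200 × 0.969 = 6977
Group 3: 7500 × 0.976 = 7320
Group 4: 5800 × 0.98 = 5684
Group 5: 7350 × 0.96 = 7056
Group 6: 7850 × 0.971 = 7622
Group 7: 1900 × 0.947 = 1799
Net migration: Group 3 − 260 → 7060
Giving 3320 / 6977 / 7060 / 5684 / 7056 / 7622 / 1799.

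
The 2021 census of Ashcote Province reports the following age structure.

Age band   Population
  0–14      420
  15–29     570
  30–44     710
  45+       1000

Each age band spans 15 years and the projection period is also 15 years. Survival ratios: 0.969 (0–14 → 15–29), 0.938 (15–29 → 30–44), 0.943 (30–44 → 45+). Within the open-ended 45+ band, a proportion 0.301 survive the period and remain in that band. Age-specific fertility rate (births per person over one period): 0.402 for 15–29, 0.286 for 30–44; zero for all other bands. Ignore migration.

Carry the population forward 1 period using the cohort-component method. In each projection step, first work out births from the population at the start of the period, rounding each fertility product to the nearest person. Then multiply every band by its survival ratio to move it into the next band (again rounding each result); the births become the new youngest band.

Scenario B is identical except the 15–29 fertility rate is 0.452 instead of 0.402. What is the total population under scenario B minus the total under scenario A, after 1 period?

— Period 1 —
Births: 570 × 0.402 = 229  |  710 × 0.286 = 203 → total 432
15–29: 420 × 0.969 = 407
30–44: 570 × 0.938 = 535
45+: 710 × 0.943 + 1000 × 0.301 = 670 + 301 = 971
→ [432, 407, 535, 971]
Scenario A total after 1 period: 2345
Scenario B projection —
— Period 1 —
Births: 570 × 0.452 = 258  |  710 × 0.286 = 203 → total 461
15–29: 420 × 0.969 = 407
30–44: 570 × 0.938 = 535
45+: 710 × 0.943 + 1000 × 0.301 = 670 + 301 = 971
→ [461, 407, 535, 971]
Scenario B total after 1 period: 2374
Difference B − A = 2374 − 2345 = 29

29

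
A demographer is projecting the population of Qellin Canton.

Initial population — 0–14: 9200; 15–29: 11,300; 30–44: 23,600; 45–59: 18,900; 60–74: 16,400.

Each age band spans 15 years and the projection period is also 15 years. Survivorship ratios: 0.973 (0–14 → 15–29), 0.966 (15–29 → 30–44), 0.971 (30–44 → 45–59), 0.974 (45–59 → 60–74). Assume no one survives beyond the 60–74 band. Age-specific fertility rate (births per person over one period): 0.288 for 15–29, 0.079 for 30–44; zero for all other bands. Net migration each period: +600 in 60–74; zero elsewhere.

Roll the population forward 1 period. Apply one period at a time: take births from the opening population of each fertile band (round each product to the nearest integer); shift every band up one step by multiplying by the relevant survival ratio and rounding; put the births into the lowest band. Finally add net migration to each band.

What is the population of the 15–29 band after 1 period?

Period 1:
Births: 11300 × 0.288 = 3254, 23600 × 0.079 = 1864 — total 5118
15–29: 9200 × 0.973 = 8952
30–44: 11300 × 0.966 = 10916
45–59: 23600 × 0.971 = 22916
60–74: 18900 × 0.974 = 18409
Net migration: 60–74 + 600 → 19009
Population now: 0–14=5118, 15–29=8952, 30–44=10916, 45–59=22916, 60–74=19009

8952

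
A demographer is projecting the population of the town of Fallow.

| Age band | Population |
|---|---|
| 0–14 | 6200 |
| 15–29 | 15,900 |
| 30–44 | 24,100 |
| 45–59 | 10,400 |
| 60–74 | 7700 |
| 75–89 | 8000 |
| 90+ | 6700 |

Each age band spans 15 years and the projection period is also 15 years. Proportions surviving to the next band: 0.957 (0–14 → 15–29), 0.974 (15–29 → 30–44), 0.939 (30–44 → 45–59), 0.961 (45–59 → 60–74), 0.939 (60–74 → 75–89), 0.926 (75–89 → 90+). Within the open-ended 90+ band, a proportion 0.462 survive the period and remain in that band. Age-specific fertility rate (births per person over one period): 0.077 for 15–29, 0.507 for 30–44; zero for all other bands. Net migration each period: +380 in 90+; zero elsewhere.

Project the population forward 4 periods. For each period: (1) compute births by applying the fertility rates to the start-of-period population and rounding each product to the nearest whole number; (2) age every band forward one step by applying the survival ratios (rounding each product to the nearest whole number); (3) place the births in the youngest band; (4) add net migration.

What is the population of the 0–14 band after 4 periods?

After projecting period 1:
Births: 15900 × 0.077 = 1224, 24100 × 0.507 = 12219 — total 13443
15–29: 6200 × 0.957 = 5933
30–44: 15900 × 0.974 = 15487
45–59: 24100 × 0.939 = 22630
60–74: 10400 × 0.961 = 9994
75–89: 7700 × 0.939 = 7230
90+: 8000 × 0.926 + 6700 × 0.462 = 7408 + 3095 = 10503
Net migration: 90+ + 380 → 10883
End of period: [13443, 5933, 15487, 22630, 9994, 7230, 10883]
After projecting period 2:
Births: 5933 × 0.077 = 457, 15487 × 0.507 = 7852 — total 8309
15–29: 13443 × 0.957 = 12865
30–44: 5933 × 0.974 = 5779
45–59: 15487 × 0.939 = 14542
60–74: 22630 × 0.961 = 21747
75–89: 9994 × 0.939 = 9384
90+: 7230 × 0.926 + 10883 × 0.462 = 6695 + 5028 = 11723
Net migration: 90+ + 380 → 12103
End of period: [8309, 12865, 5779, 14542, 21747, 9384, 12103]
After projecting period 3:
Births: 12865 × 0.077 = 991, 5779 × 0.507 = 2930 — total 3921
15–29: 8309 × 0.957 = 7952
30–44: 12865 × 0.974 = 12531
45–59: 5779 × 0.939 = 5426
60–74: 14542 × 0.961 = 13975
75–89: 21747 × 0.939 = 20420
90+: 9384 × 0.926 + 12103 × 0.462 = 8690 + 5592 = 14282
Net migration: 90+ + 380 → 14662
End of period: [3921, 7952, 12531, 5426, 13975, 20420, 14662]
After projecting period 4:
Births: 7952 × 0.077 = 612, 12531 × 0.507 = 6353 — total 6965
15–29: 3921 × 0.957 = 3752
30–44: 7952 × 0.974 = 7745
45–59: 12531 × 0.939 = 11767
60–74: 5426 × 0.961 = 5214
75–89: 13975 × 0.939 = 13123
90+: 20420 × 0.926 + 14662 × 0.462 = 18909 + 6774 = 25683
Net migration: 90+ + 380 → 26063
End of period: [6965, 3752, 7745, 11767, 5214, 13123, 26063]

6965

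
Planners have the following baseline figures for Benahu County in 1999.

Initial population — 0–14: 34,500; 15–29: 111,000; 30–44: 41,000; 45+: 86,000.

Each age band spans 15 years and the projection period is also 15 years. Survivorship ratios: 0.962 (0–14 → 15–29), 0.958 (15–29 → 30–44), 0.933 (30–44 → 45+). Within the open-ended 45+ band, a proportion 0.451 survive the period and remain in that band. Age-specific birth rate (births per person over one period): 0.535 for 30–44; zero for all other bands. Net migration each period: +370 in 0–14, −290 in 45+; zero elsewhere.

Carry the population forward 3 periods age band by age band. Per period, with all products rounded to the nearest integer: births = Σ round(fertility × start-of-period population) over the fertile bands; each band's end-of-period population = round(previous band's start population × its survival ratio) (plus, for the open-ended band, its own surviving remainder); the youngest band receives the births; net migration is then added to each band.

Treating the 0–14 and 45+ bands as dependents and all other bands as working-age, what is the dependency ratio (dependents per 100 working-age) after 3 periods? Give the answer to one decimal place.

141.4

Period 1.
Births: 41000 × 0.535 = 21935
15–29: 34500 × 0.962 = 33189
30–44: 111000 × 0.958 = 106338
45+: 41000 × 0.933 + 86000 × 0.451 = 38253 + 38786 = 77039
Net migration: 0–14 + 370 → 22305; 45+ − 290 → 76749
→ [22305, 33189, 106338, 76749]
Period 2.
Births: 106338 × 0.535 = 56891
15–29: 22305 × 0.962 = 21457
30–44: 33189 × 0.958 = 31795
45+: 106338 × 0.933 + 76749 × 0.451 = 99213 + 34614 = 133827
Net migration: 0–14 + 370 → 57261; 45+ − 290 → 133537
→ [57261, 21457, 31795, 133537]
Period 3.
Births: 31795 × 0.535 = 17010
15–29: 57261 × 0.962 = 55085
30–44: 21457 × 0.958 = 20556
45+: 31795 × 0.933 + 133537 × 0.451 = 29665 + 60225 = 89890
Net migration: 0–14 + 370 → 17380; 45+ − 290 → 89600
→ [17380, 55085, 20556, 89600]
Dependents (band 0–14 + band 45+) = 17380 + 89600 = 106980; working-age = 75641; ratio = 106980/75641 × 100 = 141.4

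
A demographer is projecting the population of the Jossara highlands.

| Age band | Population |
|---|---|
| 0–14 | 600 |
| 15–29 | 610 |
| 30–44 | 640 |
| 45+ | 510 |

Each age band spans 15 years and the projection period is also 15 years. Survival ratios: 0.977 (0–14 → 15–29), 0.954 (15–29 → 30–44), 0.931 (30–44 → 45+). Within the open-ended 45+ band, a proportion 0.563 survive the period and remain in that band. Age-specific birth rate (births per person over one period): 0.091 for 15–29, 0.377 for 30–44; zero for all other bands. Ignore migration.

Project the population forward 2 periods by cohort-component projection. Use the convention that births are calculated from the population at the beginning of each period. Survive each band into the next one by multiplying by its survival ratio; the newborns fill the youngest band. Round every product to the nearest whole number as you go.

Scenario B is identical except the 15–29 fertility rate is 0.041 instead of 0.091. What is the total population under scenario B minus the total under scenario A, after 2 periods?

-59

(Bands numbered youngest = 1 to oldest = 4.)
[period 1]
Births: 610 × 0.091 = 56, 640 × 0.377 = 241 — total 297
Band 2: 600 × 0.977 = 586
Band 3: 610 × 0.954 = 582
Band 4: 640 × 0.931 + 510 × 0.563 = 596 + 287 = 883
Population now: 0–14=297, 15–29=586, 30–44=582, 45+=883
[period 2]
Births: 586 × 0.091 = 53, 582 × 0.377 = 219 — total 272
Band 2: 297 × 0.977 = 290
Band 3: 586 × 0.954 = 559
Band 4: 582 × 0.931 + 883 × 0.563 = 542 + 497 = 1039
Population now: 0–14=272, 15–29=290, 30–44=559, 45+=1039
Scenario A total after 2 periods: 2160
Scenario B projection —
[period 1]
Births: 610 × 0.041 = 25, 640 × 0.377 = 241 — total 266
Band 2: 600 × 0.977 = 586
Band 3: 610 × 0.954 = 582
Band 4: 640 × 0.931 + 510 × 0.563 = 596 + 287 = 883
Population now: 0–14=266, 15–29=586, 30–44=582, 45+=883
[period 2]
Births: 586 × 0.041 = 24, 582 × 0.377 = 219 — total 243
Band 2: 266 × 0.977 = 260
Band 3: 586 × 0.954 = 559
Band 4: 582 × 0.931 + 883 × 0.563 = 542 + 497 = 1039
Population now: 0–14=243, 15–29=260, 30–44=559, 45+=1039
Scenario B total after 2 periods: 2101
Difference B − A = 2101 − 2160 = -59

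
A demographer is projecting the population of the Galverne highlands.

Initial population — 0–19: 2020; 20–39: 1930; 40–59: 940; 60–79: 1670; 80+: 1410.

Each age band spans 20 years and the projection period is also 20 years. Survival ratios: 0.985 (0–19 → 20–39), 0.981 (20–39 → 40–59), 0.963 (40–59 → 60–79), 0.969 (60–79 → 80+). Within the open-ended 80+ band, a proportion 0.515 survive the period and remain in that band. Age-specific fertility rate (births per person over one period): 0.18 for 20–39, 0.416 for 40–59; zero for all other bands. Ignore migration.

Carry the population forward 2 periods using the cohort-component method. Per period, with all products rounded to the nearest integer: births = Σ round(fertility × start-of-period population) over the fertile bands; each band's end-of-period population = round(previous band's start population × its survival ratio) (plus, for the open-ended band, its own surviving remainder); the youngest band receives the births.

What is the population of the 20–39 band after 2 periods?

727

(Bands numbered youngest = 1 to oldest = 5.)
After projecting period 1:
Births: 1930 * 0.18 = 347, 940 * 0.416 = 391 — total 738
Band 2: 2020 * 0.985 = 1990
Band 3: 1930 * 0.981 = 1893
Band 4: 940 * 0.963 = 905
Band 5: 1670 * 0.969 + 1410 * 0.515 = 1618 + 726 = 2344
Population now: 0–19=738, 20–39=1990, 40–59=1893, 60–79=905, 80+=2344
After projecting period 2:
Births: 1990 * 0.18 = 358, 1893 * 0.416 = 787 — total 1145
Band 2: 738 * 0.985 = 727
Band 3: 1990 * 0.981 = 1952
Band 4: 1893 * 0.963 = 1823
Band 5: 905 * 0.969 + 2344 * 0.515 = 877 + 1207 = 2084
Population now: 0–19=1145, 20–39=727, 40–59=1952, 60–79=1823, 80+=2084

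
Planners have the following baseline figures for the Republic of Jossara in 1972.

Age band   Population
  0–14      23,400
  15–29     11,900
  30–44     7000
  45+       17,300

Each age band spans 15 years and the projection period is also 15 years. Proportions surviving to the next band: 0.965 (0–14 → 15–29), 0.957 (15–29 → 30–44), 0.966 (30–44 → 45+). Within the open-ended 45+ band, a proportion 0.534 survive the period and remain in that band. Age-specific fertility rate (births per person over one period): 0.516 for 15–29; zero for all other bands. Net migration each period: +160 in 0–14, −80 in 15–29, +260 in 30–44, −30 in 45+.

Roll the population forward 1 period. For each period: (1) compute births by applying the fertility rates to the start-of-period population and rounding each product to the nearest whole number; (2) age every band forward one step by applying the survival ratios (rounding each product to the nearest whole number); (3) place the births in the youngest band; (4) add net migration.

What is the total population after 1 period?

After projecting period 1:
Births: 11900 * 0.516 = 6140
15–29: 23400 * 0.965 = 22581
30–44: 11900 * 0.957 = 11388
45+: 7000 * 0.966 + 17300 * 0.534 = 6762 + 9238 = 16000
Net migration: 0–14 + 160 → 6300; 15–29 − 80 → 22501; 30–44 + 260 → 11648; 45+ − 30 → 15970
End of period: [6300, 22501, 11648, 15970]
Total after period 1: 6300 + 22501 + 11648 + 15970 = 56419

56419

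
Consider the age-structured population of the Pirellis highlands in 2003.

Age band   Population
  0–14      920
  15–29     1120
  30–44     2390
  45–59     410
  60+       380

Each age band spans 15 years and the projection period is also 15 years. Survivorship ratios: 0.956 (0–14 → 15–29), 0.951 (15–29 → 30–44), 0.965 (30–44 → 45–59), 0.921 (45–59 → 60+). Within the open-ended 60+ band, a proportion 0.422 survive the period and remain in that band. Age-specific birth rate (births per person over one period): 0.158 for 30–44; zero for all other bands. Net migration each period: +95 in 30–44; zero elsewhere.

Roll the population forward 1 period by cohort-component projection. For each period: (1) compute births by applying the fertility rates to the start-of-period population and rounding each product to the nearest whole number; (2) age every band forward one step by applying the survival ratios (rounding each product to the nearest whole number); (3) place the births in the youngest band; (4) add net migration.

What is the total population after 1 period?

(Groups numbered youngest = 1 to oldest = 5.)
Period 1.
Births: 2390 * 0.158 = 378
Group 2: 920 * 0.956 = 880
Group 3: 1120 * 0.951 = 1065
Group 4: 2390 * 0.965 = 2306
Group 5: 410 * 0.921 + 380 * 0.422 = 378 + 160 = 538
Net migration: Group 3 + 95 → 1160
End of period: [378, 880, 1160, 2306, 538]
Total after period 1: 378 + 880 + 1160 + 2306 + 538 = 5262

5262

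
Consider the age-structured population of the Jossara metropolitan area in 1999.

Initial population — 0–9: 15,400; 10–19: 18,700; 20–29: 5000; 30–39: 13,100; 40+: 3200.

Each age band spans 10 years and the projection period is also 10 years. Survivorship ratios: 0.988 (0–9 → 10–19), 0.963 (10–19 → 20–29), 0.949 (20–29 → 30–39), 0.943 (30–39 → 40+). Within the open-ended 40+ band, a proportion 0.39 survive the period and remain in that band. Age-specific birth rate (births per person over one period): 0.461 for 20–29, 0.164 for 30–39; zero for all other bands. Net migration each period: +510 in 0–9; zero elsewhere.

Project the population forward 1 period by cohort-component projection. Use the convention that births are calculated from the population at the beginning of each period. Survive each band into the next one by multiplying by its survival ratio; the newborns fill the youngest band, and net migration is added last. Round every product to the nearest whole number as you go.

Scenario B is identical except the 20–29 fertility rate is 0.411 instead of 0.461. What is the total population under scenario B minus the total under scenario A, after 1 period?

-250

[period 1]
Births: 5000 * 0.461 = 2305, 13100 * 0.164 = 2148 ⇒ total 4453
10–19: 15400 * 0.988 = 15215
20–29: 18700 * 0.963 = 18008
30–39: 5000 * 0.949 = 4745
40+: 13100 * 0.943 + 3200 * 0.39 = 12353 + 1248 = 13601
Net migration: 0–9 + 510 → 4963
Giving 4963 / 15215 / 18008 / 4745 / 13601.
Scenario A total after 1 period: 56532
Scenario B projection —
[period 1]
Births: 5000 * 0.411 = 2055, 13100 * 0.164 = 2148 ⇒ total 4203
10–19: 15400 * 0.988 = 15215
20–29: 18700 * 0.963 = 18008
30–39: 5000 * 0.949 = 4745
40+: 13100 * 0.943 + 3200 * 0.39 = 12353 + 1248 = 13601
Net migration: 0–9 + 510 → 4713
Giving 4713 / 15215 / 18008 / 4745 / 13601.
Scenario B total after 1 period: 56282
Difference B − A = 56282 − 56532 = -250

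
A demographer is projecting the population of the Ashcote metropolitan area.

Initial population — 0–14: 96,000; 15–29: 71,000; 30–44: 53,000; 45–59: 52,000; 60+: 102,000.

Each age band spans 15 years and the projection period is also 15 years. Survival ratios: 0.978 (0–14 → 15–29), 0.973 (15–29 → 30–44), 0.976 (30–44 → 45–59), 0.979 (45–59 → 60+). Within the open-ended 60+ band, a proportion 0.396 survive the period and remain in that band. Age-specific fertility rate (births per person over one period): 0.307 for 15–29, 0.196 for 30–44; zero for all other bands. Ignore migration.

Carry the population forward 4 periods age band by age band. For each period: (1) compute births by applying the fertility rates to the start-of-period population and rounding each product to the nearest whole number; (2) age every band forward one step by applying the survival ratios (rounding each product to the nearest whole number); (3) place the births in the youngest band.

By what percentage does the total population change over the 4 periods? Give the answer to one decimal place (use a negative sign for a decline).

Let group 1 be 0–14 through group 5 = 60+.
Period 1:
Births: 71000 * 0.307 = 21797 ; 53000 * 0.196 = 10388 ⇒ total 32185
Group 2: 96000 * 0.978 = 93888
Group 3: 71000 * 0.973 = 69083
Group 4: 53000 * 0.976 = 51728
Group 5: 52000 * 0.979 + 102000 * 0.396 = 50908 + 40392 = 91300
Giving 32185 / 93888 / 69083 / 51728 / 91300.
Period 2:
Births: 93888 * 0.307 = 28824 ; 69083 * 0.196 = 13540 ⇒ total 42364
Group 2: 32185 * 0.978 = 31477
Group 3: 93888 * 0.973 = 91353
Group 4: 69083 * 0.976 = 67425
Group 5: 51728 * 0.979 + 91300 * 0.396 = 50642 + 36155 = 86797
Giving 42364 / 31477 / 91353 / 67425 / 86797.
Period 3:
Births: 31477 * 0.307 = 9663 ; 91353 * 0.196 = 17905 ⇒ total 27568
Group 2: 42364 * 0.978 = 41432
Group 3: 31477 * 0.973 = 30627
Group 4: 91353 * 0.976 = 89161
Group 5: 67425 * 0.979 + 86797 * 0.396 = 66009 + 34372 = 100381
Giving 27568 / 41432 / 30627 / 89161 / 100381.
Period 4:
Births: 41432 * 0.307 = 12720 ; 30627 * 0.196 = 6003 ⇒ total 18723
Group 2: 27568 * 0.978 = 26962
Group 3: 41432 * 0.973 = 40313
Group 4: 30627 * 0.976 = 29892
Group 5: 89161 * 0.979 + 100381 * 0.396 = 87289 + 39751 = 127040
Giving 18723 / 26962 / 40313 / 29892 / 127040.
Total: 374000 → 242930; change = -131070; percentage change = -35.0%

-35.0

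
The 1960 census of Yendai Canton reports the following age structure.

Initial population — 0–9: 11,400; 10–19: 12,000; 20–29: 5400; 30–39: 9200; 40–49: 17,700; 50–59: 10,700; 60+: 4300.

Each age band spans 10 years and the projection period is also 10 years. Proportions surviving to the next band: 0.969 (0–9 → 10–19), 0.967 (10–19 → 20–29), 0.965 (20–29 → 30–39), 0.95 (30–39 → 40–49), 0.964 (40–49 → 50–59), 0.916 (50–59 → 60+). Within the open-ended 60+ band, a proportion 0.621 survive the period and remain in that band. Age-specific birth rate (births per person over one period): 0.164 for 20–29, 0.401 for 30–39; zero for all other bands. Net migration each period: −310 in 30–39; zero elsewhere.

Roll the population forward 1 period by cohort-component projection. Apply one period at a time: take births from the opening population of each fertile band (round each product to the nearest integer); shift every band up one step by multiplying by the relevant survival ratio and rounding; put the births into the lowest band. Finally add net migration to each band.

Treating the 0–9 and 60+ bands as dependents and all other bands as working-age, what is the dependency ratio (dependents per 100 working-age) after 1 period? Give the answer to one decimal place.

31.9

Period 1:
Births: 5400 × 0.164 = 886 ; 9200 × 0.401 = 3689 — total 4575
10–19: 11400 × 0.969 = 11047
20–29: 12000 × 0.967 = 11604
30–39: 5400 × 0.965 = 5211
40–49: 9200 × 0.95 = 8740
50–59: 17700 × 0.964 = 17063
60+: 10700 × 0.916 + 4300 × 0.621 = 9801 + 2670 = 12471
Net migration: 30–39 − 310 → 4901
Giving 4575 / 11047 / 11604 / 4901 / 8740 / 17063 / 12471.
Dependents (band 0–9 + band 60+) = 4575 + 12471 = 17046; working-age = 53355; ratio = 17046/53355 × 100 = 31.9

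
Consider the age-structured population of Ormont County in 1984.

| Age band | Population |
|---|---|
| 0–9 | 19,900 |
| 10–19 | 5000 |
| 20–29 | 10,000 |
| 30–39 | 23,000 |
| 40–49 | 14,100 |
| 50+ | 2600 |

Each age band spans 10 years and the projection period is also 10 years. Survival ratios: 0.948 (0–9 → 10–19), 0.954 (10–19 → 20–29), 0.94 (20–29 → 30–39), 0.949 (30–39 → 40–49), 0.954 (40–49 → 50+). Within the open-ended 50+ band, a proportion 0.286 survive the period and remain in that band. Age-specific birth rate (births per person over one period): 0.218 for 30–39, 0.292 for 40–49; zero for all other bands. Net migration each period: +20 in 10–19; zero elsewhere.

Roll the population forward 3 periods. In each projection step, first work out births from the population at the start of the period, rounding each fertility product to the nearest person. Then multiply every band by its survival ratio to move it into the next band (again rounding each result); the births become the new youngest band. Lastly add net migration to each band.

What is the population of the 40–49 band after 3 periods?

Numbering the bands 1..6 from youngest to oldest:
After projecting period 1:
Births: 23000 × 0.218 = 5014, 14100 × 0.292 = 4117 ⇒ total 9131
Band 2: 19900 × 0.948 = 18865
Band 3: 5000 × 0.954 = 4770
Band 4: 10000 × 0.94 = 9400
Band 5: 23000 × 0.949 = 21827
Band 6: 14100 × 0.954 + 2600 × 0.286 = 13451 + 744 = 14195
Net migration: Band 2 + 20 → 18885
Population now: 0–9=9131, 10–19=18885, 20–29=4770, 30–39=9400, 40–49=21827, 50+=14195
After projecting period 2:
Births: 9400 × 0.218 = 2049, 21827 × 0.292 = 6373 ⇒ total 8422
Band 2: 9131 × 0.948 = 8656
Band 3: 18885 × 0.954 = 18016
Band 4: 4770 × 0.94 = 4484
Band 5: 9400 × 0.949 = 8921
Band 6: 21827 × 0.954 + 14195 × 0.286 = 20823 + 4060 = 24883
Net migration: Band 2 + 20 → 8676
Population now: 0–9=8422, 10–19=8676, 20–29=18016, 30–39=4484, 40–49=8921, 50+=24883
After projecting period 3:
Births: 4484 × 0.218 = 978, 8921 × 0.292 = 2605 ⇒ total 3583
Band 2: 8422 × 0.948 = 7984
Band 3: 8676 × 0.954 = 8277
Band 4: 18016 × 0.94 = 16935
Band 5: 4484 × 0.949 = 4255
Band 6: 8921 × 0.954 + 24883 × 0.286 = 8511 + 7117 = 15628
Net migration: Band 2 + 20 → 8004
Population now: 0–9=3583, 10–19=8004, 20–29=8277, 30–39=16935, 40–49=4255, 50+=15628

4255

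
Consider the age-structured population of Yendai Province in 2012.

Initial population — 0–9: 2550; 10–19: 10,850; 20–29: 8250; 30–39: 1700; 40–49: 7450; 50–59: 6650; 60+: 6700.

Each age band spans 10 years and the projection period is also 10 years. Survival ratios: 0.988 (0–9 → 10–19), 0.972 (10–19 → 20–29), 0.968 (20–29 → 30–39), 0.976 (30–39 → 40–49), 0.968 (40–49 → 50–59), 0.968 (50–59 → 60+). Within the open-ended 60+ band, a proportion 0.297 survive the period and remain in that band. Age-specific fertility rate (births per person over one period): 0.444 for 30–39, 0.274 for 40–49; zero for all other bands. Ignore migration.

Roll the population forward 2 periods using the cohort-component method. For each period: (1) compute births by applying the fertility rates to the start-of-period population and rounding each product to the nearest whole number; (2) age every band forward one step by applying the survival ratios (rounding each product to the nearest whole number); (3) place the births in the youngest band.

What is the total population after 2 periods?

After projecting period 1:
Births: 1700 × 0.444 = 755  |  7450 × 0.274 = 2041 ⇒ total 2796
10–19: 2550 × 0.988 = 2519
20–29: 10850 × 0.972 = 10546
30–39: 8250 × 0.968 = 7986
40–49: 1700 × 0.976 = 1659
50–59: 7450 × 0.968 = 7212
60+: 6650 × 0.968 + 6700 × 0.297 = 6437 + 1990 = 8427
Giving 2796 / 2519 / 10546 / 7986 / 1659 / 7212 / 8427.
After projecting period 2:
Births: 7986 × 0.444 = 3546  |  1659 × 0.274 = 455 ⇒ total 4001
10–19: 2796 × 0.988 = 2762
20–29: 2519 × 0.972 = 2448
30–39: 10546 × 0.968 = 10209
40–49: 7986 × 0.976 = 7794
50–59: 1659 × 0.968 = 1606
60+: 7212 × 0.968 + 8427 × 0.297 = 6981 + 2503 = 9484
Giving 4001 / 2762 / 2448 / 10209 / 7794 / 1606 / 9484.
Total after period 2: 4001 + 2762 + 2448 + 10209 + 7794 + 1606 + 9484 = 38304

38304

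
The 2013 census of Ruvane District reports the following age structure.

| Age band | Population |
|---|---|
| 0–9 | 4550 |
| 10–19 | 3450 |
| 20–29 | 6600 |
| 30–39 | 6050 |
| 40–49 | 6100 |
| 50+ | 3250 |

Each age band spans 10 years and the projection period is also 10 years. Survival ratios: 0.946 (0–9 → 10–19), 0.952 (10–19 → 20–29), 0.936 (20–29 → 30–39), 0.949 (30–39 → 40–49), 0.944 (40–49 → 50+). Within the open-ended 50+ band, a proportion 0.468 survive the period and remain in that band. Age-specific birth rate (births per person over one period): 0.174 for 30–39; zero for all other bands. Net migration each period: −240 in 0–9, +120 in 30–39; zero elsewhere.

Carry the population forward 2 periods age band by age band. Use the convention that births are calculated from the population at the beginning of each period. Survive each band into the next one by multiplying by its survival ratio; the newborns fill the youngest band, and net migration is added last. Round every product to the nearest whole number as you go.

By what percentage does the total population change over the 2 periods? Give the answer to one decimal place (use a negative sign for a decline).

(Groups numbered youngest = 1 to oldest = 6.)
After projecting period 1:
Births: 6050 × 0.174 = 1053
Group 2: 4550 × 0.946 = 4304
Group 3: 3450 × 0.952 = 3284
Group 4: 6600 × 0.936 = 6178
Group 5: 6050 × 0.949 = 5741
Group 6: 6100 × 0.944 + 3250 × 0.468 = 5758 + 1521 = 7279
Net migration: Group 1 − 240 → 813; Group 4 + 120 → 6298
Population now: 0–9=813, 10–19=4304, 20–29=3284, 30–39=6298, 40–49=5741, 50+=7279
After projecting period 2:
Births: 6298 × 0.174 = 1096
Group 2: 813 × 0.946 = 769
Group 3: 4304 × 0.952 = 4097
Group 4: 3284 × 0.936 = 3074
Group 5: 6298 × 0.949 = 5977
Group 6: 5741 × 0.944 + 7279 × 0.468 = 5420 + 3407 = 8827
Net migration: Group 1 − 240 → 856; Group 4 + 120 → 3194
Population now: 0–9=856, 10–19=769, 20–29=4097, 30–39=3194, 40–49=5977, 50+=8827
Total: 30000 → 23720; change = -6280; percentage change = -20.9%

-20.9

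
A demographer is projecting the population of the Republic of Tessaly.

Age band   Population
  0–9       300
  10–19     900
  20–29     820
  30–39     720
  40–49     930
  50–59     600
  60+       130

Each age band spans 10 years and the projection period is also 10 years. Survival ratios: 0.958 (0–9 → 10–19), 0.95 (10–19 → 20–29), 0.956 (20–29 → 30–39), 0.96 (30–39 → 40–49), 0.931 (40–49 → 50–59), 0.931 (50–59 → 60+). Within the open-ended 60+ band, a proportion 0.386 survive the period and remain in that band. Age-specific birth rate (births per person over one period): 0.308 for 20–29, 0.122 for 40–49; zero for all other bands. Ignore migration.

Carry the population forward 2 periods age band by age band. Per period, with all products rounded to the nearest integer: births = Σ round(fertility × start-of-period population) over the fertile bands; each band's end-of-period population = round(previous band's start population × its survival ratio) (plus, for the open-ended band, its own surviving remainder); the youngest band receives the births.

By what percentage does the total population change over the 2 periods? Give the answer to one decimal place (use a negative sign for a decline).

After projecting period 1:
Births: 820 × 0.308 = 253  |  930 × 0.122 = 113 → total 366
10–19: 300 × 0.958 = 287
20–29: 900 × 0.95 = 855
30–39: 820 × 0.956 = 784
40–49: 720 × 0.96 = 691
50–59: 930 × 0.931 = 866
60+: 600 × 0.931 + 130 × 0.386 = 559 + 50 = 609
→ [366, 287, 855, 784, 691, 866, 609]
After projecting period 2:
Births: 855 × 0.308 = 263  |  691 × 0.122 = 84 → total 347
10–19: 366 × 0.958 = 351
20–29: 287 × 0.95 = 273
30–39: 855 × 0.956 = 817
40–49: 784 × 0.96 = 753
50–59: 691 × 0.931 = 643
60+: 866 × 0.931 + 609 × 0.386 = 806 + 235 = 1041
→ [347, 351, 273, 817, 753, 643, 1041]
Total: 4400 → 4225; change = -175; percentage change = -4.0%

-4.0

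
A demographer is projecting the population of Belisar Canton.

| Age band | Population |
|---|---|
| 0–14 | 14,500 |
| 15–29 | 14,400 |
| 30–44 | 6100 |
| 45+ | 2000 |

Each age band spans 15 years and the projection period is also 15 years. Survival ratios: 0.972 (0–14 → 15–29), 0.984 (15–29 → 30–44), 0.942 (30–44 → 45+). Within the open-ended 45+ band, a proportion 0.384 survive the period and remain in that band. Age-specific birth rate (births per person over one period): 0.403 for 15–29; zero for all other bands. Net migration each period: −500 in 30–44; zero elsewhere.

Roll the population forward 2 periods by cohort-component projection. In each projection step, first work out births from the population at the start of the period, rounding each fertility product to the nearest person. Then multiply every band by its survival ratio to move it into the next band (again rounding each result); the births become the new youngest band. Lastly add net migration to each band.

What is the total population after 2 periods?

40067

Call the bands 1 to 4, youngest first.
Period 1.
Births: 14400 × 0.403 = 5803
Band 2: 14500 × 0.972 = 14094
Band 3: 14400 × 0.984 = 14170
Band 4: 6100 × 0.942 + 2000 × 0.384 = 5746 + 768 = 6514
Net migration: Band 3 − 500 → 13670
→ [5803, 14094, 13670, 6514]
Period 2.
Births: 14094 × 0.403 = 5680
Band 2: 5803 × 0.972 = 5641
Band 3: 14094 × 0.984 = 13868
Band 4: 13670 × 0.942 + 6514 × 0.384 = 12877 + 2501 = 15378
Net migration: Band 3 − 500 → 13368
→ [5680, 5641, 13368, 15378]
Total after period 2: 5680 + 5641 + 13368 + 15378 = 40067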